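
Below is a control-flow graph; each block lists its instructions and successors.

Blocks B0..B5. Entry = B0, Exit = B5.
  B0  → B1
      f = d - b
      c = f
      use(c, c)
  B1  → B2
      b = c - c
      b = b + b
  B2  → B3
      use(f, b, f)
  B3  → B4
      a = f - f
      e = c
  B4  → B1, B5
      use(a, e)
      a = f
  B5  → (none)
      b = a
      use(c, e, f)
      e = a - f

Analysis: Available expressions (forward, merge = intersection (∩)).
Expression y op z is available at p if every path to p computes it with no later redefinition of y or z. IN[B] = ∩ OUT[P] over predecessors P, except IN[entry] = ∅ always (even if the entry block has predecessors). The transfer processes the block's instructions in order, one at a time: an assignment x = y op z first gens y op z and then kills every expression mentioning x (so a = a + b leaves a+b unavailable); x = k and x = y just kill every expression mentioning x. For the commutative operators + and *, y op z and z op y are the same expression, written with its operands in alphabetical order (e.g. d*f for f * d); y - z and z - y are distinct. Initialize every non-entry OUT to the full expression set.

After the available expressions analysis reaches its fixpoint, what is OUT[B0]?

Converged values:
  B0:  IN={}  OUT={d-b}
  B1:  IN={}  OUT={c-c}
  B2:  IN={c-c}  OUT={c-c}
  B3:  IN={c-c}  OUT={c-c, f-f}
  B4:  IN={c-c, f-f}  OUT={c-c, f-f}
  B5:  IN={c-c, f-f}  OUT={a-f, c-c, f-f}

B0 is the boundary node: IN[B0] = {}
Applying B0's transfer function to that IN value gives OUT[B0] (row B0 above).

Answer: {d-b}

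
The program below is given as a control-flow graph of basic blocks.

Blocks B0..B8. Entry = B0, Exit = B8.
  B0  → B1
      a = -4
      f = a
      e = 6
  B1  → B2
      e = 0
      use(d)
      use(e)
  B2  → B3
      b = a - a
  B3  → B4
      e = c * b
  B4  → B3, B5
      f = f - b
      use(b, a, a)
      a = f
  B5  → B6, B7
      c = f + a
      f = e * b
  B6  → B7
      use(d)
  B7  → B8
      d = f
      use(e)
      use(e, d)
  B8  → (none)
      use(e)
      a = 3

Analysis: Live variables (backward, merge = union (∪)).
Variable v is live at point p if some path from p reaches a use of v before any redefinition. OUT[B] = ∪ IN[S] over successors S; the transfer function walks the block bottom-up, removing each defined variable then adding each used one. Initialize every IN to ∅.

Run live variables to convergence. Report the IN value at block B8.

Answer: {e}

Trace:
Fixpoint table:
  B0: | IN={c, d} | OUT={a, c, d, f}
  B1: | IN={a, c, d, f} | OUT={a, c, d, f}
  B2: | IN={a, c, d, f} | OUT={a, b, c, d, f}
  B3: | IN={a, b, c, d, f} | OUT={a, b, c, d, e, f}
  B4: | IN={a, b, c, d, e, f} | OUT={a, b, c, d, e, f}
  B5: | IN={a, b, d, e, f} | OUT={d, e, f}
  B6: | IN={d, e, f} | OUT={e, f}
  B7: | IN={e, f} | OUT={e}
  B8: | IN={e} | OUT={}

B8 is the boundary node: OUT[B8] = {}
Applying B8's transfer function to that OUT value gives IN[B8] (row B8 above).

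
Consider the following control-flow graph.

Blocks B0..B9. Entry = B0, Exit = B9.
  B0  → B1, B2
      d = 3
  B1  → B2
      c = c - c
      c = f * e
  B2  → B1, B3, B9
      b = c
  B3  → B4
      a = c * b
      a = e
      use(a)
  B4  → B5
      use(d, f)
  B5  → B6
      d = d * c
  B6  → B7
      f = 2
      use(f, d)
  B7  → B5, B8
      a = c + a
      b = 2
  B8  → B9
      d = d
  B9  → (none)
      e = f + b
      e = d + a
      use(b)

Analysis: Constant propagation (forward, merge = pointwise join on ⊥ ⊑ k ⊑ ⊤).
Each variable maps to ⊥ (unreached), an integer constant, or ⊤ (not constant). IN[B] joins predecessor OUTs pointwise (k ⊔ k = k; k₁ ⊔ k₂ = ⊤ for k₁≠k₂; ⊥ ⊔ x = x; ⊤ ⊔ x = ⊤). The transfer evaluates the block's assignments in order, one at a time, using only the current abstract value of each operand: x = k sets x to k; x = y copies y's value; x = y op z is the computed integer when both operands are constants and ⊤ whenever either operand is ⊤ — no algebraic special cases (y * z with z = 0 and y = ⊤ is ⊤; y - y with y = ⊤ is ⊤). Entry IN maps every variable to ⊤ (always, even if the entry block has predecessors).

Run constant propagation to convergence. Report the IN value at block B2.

Answer: {a: ⊤, b: ⊤, c: ⊤, d: 3, e: ⊤, f: ⊤}

Trace:
Per-block solution:
  B0:   IN=(all ⊤)   OUT={d:3; rest ⊤}
  B1:   IN={d:3; rest ⊤}   OUT={d:3; rest ⊤}
  B2:   IN={d:3; rest ⊤}   OUT={d:3; rest ⊤}
  B3:   IN={d:3; rest ⊤}   OUT={d:3; rest ⊤}
  B4:   IN={d:3; rest ⊤}   OUT={d:3; rest ⊤}
  B5:   IN=(all ⊤)   OUT=(all ⊤)
  B6:   IN=(all ⊤)   OUT={f:2; rest ⊤}
  B7:   IN={f:2; rest ⊤}   OUT={b:2, f:2; rest ⊤}
  B8:   IN={b:2, f:2; rest ⊤}   OUT={b:2, f:2; rest ⊤}
  B9:   IN=(all ⊤)   OUT=(all ⊤)

Merge at B2: IN[B2] = OUT[B0] ⊔ OUT[B1] = {a: ⊤, b: ⊤, c: ⊤, d: 3, e: ⊤, f: ⊤}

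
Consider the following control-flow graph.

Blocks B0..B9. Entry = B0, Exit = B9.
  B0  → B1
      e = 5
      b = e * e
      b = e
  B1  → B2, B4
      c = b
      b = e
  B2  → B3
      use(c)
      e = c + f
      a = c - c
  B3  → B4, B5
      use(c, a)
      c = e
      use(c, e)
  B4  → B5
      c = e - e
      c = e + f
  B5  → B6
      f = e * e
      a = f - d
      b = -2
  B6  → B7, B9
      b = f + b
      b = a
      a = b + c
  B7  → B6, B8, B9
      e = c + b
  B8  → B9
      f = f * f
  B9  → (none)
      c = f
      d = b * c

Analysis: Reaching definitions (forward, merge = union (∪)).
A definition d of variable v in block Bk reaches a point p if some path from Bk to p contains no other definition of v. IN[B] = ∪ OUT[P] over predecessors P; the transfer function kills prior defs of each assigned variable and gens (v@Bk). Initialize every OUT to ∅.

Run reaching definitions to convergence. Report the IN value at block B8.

Converged values:
  B0:  IN={}  OUT={b@B0, e@B0}
  B1:  IN={b@B0, e@B0}  OUT={b@B1, c@B1, e@B0}
  B2:  IN={b@B1, c@B1, e@B0}  OUT={a@B2, b@B1, c@B1, e@B2}
  B3:  IN={a@B2, b@B1, c@B1, e@B2}  OUT={a@B2, b@B1, c@B3, e@B2}
  B4:  IN={a@B2, b@B1, c@B1, c@B3, e@B0, e@B2}  OUT={a@B2, b@B1, c@B4, e@B0, e@B2}
  B5:  IN={a@B2, b@B1, c@B3, c@B4, e@B0, e@B2}  OUT={a@B5, b@B5, c@B3, c@B4, e@B0, e@B2, f@B5}
  B6:  IN={a@B5, a@B6, b@B5, b@B6, c@B3, c@B4, e@B0, e@B2, e@B7, f@B5}  OUT={a@B6, b@B6, c@B3, c@B4, e@B0, e@B2, e@B7, f@B5}
  B7:  IN={a@B6, b@B6, c@B3, c@B4, e@B0, e@B2, e@B7, f@B5}  OUT={a@B6, b@B6, c@B3, c@B4, e@B7, f@B5}
  B8:  IN={a@B6, b@B6, c@B3, c@B4, e@B7, f@B5}  OUT={a@B6, b@B6, c@B3, c@B4, e@B7, f@B8}
  B9:  IN={a@B6, b@B6, c@B3, c@B4, e@B0, e@B2, e@B7, f@B5, f@B8}  OUT={a@B6, b@B6, c@B9, d@B9, e@B0, e@B2, e@B7, f@B5, f@B8}

Merge at B8: IN[B8] = OUT[B7] = {a@B6, b@B6, c@B3, c@B4, e@B7, f@B5}

Answer: {a@B6, b@B6, c@B3, c@B4, e@B7, f@B5}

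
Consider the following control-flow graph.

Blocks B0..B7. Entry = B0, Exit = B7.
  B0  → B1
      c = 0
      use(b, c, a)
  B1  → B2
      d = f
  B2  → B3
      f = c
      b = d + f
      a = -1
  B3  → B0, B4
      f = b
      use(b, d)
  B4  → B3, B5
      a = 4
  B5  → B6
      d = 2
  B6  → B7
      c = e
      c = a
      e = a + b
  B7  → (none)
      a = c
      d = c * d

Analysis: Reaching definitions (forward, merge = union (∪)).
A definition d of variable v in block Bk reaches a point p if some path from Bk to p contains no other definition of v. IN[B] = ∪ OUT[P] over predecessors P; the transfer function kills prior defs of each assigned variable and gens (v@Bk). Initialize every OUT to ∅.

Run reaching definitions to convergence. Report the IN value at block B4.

Converged values:
  B0:   IN={a@B2, a@B4, b@B2, c@B0, d@B1, f@B3}   OUT={a@B2, a@B4, b@B2, c@B0, d@B1, f@B3}
  B1:   IN={a@B2, a@B4, b@B2, c@B0, d@B1, f@B3}   OUT={a@B2, a@B4, b@B2, c@B0, d@B1, f@B3}
  B2:   IN={a@B2, a@B4, b@B2, c@B0, d@B1, f@B3}   OUT={a@B2, b@B2, c@B0, d@B1, f@B2}
  B3:   IN={a@B2, a@B4, b@B2, c@B0, d@B1, f@B2, f@B3}   OUT={a@B2, a@B4, b@B2, c@B0, d@B1, f@B3}
  B4:   IN={a@B2, a@B4, b@B2, c@B0, d@B1, f@B3}   OUT={a@B4, b@B2, c@B0, d@B1, f@B3}
  B5:   IN={a@B4, b@B2, c@B0, d@B1, f@B3}   OUT={a@B4, b@B2, c@B0, d@B5, f@B3}
  B6:   IN={a@B4, b@B2, c@B0, d@B5, f@B3}   OUT={a@B4, b@B2, c@B6, d@B5, e@B6, f@B3}
  B7:   IN={a@B4, b@B2, c@B6, d@B5, e@B6, f@B3}   OUT={a@B7, b@B2, c@B6, d@B7, e@B6, f@B3}

Merge at B4: IN[B4] = OUT[B3] = {a@B2, a@B4, b@B2, c@B0, d@B1, f@B3}

Answer: {a@B2, a@B4, b@B2, c@B0, d@B1, f@B3}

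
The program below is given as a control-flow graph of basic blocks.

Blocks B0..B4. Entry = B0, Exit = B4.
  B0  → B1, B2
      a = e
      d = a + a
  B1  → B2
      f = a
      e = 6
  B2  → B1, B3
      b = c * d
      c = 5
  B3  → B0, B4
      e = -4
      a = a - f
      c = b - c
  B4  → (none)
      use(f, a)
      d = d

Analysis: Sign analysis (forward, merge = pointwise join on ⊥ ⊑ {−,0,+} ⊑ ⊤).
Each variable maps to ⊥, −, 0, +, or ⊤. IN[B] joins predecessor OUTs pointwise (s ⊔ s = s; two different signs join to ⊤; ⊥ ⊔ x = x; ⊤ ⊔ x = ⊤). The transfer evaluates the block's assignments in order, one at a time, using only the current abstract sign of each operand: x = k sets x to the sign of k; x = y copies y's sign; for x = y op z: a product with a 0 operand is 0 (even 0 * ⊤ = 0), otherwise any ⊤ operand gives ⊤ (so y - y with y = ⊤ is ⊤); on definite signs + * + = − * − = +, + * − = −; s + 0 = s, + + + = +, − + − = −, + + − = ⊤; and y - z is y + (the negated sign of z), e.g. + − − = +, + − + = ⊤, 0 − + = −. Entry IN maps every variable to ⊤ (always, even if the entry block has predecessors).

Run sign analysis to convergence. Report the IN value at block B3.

Answer: {a: ⊤, b: ⊤, c: +, d: ⊤, e: ⊤, f: ⊤}

Trace:
Per-block solution:
  B0:  IN=(all ⊤)  OUT=(all ⊤)
  B1:  IN=(all ⊤)  OUT={e:+; rest ⊤}
  B2:  IN=(all ⊤)  OUT={c:+; rest ⊤}
  B3:  IN={c:+; rest ⊤}  OUT={e:-; rest ⊤}
  B4:  IN={e:-; rest ⊤}  OUT={e:-; rest ⊤}

Merge at B3: IN[B3] = OUT[B2] = {a: ⊤, b: ⊤, c: +, d: ⊤, e: ⊤, f: ⊤}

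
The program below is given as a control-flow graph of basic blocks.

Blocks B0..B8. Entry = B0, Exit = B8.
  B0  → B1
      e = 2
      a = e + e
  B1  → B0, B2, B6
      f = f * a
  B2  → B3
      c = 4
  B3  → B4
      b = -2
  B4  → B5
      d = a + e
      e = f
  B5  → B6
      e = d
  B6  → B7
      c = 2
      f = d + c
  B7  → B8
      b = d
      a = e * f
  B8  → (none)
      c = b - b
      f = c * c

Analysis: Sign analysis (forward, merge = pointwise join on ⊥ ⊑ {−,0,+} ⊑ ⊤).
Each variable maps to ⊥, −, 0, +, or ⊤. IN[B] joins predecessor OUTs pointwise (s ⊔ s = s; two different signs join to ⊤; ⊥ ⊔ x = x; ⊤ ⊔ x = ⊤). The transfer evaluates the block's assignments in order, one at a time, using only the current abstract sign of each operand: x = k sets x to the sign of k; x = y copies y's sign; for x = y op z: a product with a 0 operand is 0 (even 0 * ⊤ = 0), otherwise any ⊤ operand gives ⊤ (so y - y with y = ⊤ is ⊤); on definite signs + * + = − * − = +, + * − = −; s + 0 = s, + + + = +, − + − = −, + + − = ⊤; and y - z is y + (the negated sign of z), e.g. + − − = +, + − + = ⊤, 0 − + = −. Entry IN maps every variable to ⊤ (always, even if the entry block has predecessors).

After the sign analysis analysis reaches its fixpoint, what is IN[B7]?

Per-block solution:
  B0:   IN=(all ⊤)   OUT={a:+, e:+; rest ⊤}
  B1:   IN={a:+, e:+; rest ⊤}   OUT={a:+, e:+; rest ⊤}
  B2:   IN={a:+, e:+; rest ⊤}   OUT={a:+, c:+, e:+; rest ⊤}
  B3:   IN={a:+, c:+, e:+; rest ⊤}   OUT={a:+, b:-, c:+, e:+; rest ⊤}
  B4:   IN={a:+, b:-, c:+, e:+; rest ⊤}   OUT={a:+, b:-, c:+, d:+; rest ⊤}
  B5:   IN={a:+, b:-, c:+, d:+; rest ⊤}   OUT={a:+, b:-, c:+, d:+, e:+; rest ⊤}
  B6:   IN={a:+, e:+; rest ⊤}   OUT={a:+, c:+, e:+; rest ⊤}
  B7:   IN={a:+, c:+, e:+; rest ⊤}   OUT={c:+, e:+; rest ⊤}
  B8:   IN={c:+, e:+; rest ⊤}   OUT={e:+; rest ⊤}

Merge at B7: IN[B7] = OUT[B6] = {a: +, b: ⊤, c: +, d: ⊤, e: +, f: ⊤}

Answer: {a: +, b: ⊤, c: +, d: ⊤, e: +, f: ⊤}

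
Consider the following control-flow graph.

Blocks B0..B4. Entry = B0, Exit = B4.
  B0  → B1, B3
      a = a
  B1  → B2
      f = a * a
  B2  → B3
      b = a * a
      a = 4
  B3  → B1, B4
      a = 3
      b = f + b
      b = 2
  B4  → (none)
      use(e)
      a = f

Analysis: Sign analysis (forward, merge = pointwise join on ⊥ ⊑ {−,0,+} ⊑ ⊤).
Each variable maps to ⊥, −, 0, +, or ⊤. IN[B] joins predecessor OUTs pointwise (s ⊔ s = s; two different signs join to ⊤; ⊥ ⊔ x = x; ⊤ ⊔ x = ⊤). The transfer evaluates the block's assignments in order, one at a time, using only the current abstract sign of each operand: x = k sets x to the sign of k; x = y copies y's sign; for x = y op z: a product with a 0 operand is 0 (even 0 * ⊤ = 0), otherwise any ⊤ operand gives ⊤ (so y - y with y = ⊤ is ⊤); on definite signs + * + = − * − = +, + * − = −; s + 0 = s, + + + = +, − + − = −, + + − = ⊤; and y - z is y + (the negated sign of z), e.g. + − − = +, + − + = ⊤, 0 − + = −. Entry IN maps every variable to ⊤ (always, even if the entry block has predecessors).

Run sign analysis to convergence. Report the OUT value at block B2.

Answer: {a: +, b: ⊤, c: ⊤, d: ⊤, e: ⊤, f: ⊤}

Working:
Fixpoint table:
  B0: | IN=(all ⊤) | OUT=(all ⊤)
  B1: | IN=(all ⊤) | OUT=(all ⊤)
  B2: | IN=(all ⊤) | OUT={a:+; rest ⊤}
  B3: | IN=(all ⊤) | OUT={a:+, b:+; rest ⊤}
  B4: | IN={a:+, b:+; rest ⊤} | OUT={b:+; rest ⊤}

Merge at B2: IN[B2] = OUT[B1] = {a: ⊤, b: ⊤, c: ⊤, d: ⊤, e: ⊤, f: ⊤}
Applying B2's transfer function to that IN value gives OUT[B2] (row B2 above).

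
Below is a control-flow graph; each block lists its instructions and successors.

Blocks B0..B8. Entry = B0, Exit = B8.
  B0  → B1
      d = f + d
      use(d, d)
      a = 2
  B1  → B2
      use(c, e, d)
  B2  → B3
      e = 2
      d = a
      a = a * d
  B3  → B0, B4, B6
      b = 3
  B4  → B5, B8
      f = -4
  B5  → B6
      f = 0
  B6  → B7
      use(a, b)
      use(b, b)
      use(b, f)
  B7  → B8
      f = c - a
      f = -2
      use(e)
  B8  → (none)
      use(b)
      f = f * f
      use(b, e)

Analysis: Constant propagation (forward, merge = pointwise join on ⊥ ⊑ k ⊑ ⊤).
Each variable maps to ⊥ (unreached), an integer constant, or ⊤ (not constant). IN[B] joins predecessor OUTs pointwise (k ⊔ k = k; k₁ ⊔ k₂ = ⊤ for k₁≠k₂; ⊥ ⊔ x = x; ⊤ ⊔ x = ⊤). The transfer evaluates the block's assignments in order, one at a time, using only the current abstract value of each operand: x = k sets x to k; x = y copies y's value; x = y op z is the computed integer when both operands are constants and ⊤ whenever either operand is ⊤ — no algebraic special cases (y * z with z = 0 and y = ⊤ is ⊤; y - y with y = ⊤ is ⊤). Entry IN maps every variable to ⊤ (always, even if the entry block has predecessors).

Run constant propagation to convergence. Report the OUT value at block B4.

Per-block solution:
  B0:   IN=(all ⊤)   OUT={a:2; rest ⊤}
  B1:   IN={a:2; rest ⊤}   OUT={a:2; rest ⊤}
  B2:   IN={a:2; rest ⊤}   OUT={a:4, d:2, e:2; rest ⊤}
  B3:   IN={a:4, d:2, e:2; rest ⊤}   OUT={a:4, b:3, d:2, e:2; rest ⊤}
  B4:   IN={a:4, b:3, d:2, e:2; rest ⊤}   OUT={a:4, b:3, d:2, e:2, f:-4; rest ⊤}
  B5:   IN={a:4, b:3, d:2, e:2, f:-4; rest ⊤}   OUT={a:4, b:3, d:2, e:2, f:0; rest ⊤}
  B6:   IN={a:4, b:3, d:2, e:2; rest ⊤}   OUT={a:4, b:3, d:2, e:2; rest ⊤}
  B7:   IN={a:4, b:3, d:2, e:2; rest ⊤}   OUT={a:4, b:3, d:2, e:2, f:-2; rest ⊤}
  B8:   IN={a:4, b:3, d:2, e:2; rest ⊤}   OUT={a:4, b:3, d:2, e:2; rest ⊤}

Merge at B4: IN[B4] = OUT[B3] = {a: 4, b: 3, c: ⊤, d: 2, e: 2, f: ⊤}
Applying B4's transfer function to that IN value gives OUT[B4] (row B4 above).

Answer: {a: 4, b: 3, c: ⊤, d: 2, e: 2, f: -4}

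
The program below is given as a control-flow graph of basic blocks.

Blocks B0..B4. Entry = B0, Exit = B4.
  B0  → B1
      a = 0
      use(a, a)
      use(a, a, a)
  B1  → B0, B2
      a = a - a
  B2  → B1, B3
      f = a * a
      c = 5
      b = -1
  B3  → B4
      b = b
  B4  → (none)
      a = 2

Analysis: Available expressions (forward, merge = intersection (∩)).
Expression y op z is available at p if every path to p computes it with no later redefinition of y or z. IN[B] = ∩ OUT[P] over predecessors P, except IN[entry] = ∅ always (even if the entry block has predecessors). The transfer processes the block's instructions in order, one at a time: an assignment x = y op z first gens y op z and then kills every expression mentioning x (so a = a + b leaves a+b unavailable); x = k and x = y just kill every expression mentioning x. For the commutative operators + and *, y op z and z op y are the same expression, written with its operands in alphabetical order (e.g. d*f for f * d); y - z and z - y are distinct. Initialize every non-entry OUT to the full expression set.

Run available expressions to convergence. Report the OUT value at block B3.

Per-block solution:
  B0:   IN={}   OUT={}
  B1:   IN={}   OUT={}
  B2:   IN={}   OUT={a*a}
  B3:   IN={a*a}   OUT={a*a}
  B4:   IN={a*a}   OUT={}

Merge at B3: IN[B3] = OUT[B2] = {a*a}
Applying B3's transfer function to that IN value gives OUT[B3] (row B3 above).

Answer: {a*a}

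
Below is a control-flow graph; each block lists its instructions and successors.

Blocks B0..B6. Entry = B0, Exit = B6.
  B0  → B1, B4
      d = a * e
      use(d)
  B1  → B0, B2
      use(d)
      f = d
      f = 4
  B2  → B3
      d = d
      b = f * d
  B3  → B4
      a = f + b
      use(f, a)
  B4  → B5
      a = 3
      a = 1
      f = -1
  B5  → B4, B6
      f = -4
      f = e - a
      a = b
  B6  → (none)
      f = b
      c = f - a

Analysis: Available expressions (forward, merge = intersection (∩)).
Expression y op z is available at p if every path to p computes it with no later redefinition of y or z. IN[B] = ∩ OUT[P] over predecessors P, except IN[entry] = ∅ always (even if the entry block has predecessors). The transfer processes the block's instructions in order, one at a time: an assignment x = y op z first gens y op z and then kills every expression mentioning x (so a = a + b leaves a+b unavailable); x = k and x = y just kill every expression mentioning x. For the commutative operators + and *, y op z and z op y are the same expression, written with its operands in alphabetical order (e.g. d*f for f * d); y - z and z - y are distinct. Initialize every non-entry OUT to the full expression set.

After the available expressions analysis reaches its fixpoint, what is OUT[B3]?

Answer: {b+f, d*f}

Trace:
Fixpoint table:
  B0: | IN={} | OUT={a*e}
  B1: | IN={a*e} | OUT={a*e}
  B2: | IN={a*e} | OUT={a*e, d*f}
  B3: | IN={a*e, d*f} | OUT={b+f, d*f}
  B4: | IN={} | OUT={}
  B5: | IN={} | OUT={}
  B6: | IN={} | OUT={f-a}

Merge at B3: IN[B3] = OUT[B2] = {a*e, d*f}
Applying B3's transfer function to that IN value gives OUT[B3] (row B3 above).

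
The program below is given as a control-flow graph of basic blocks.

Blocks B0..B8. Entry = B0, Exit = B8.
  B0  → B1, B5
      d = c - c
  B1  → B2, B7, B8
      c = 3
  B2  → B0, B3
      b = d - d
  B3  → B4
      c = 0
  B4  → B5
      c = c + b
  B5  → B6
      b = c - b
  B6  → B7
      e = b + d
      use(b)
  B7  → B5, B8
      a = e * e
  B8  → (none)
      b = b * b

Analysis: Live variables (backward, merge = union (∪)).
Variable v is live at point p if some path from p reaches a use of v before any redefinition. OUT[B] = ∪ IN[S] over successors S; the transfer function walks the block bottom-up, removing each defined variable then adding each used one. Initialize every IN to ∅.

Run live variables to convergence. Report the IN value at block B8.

Per-block solution:
  B0: | IN={b, c, e} | OUT={b, c, d, e}
  B1: | IN={b, d, e} | OUT={b, c, d, e}
  B2: | IN={c, d, e} | OUT={b, c, d, e}
  B3: | IN={b, d} | OUT={b, c, d}
  B4: | IN={b, c, d} | OUT={b, c, d}
  B5: | IN={b, c, d} | OUT={b, c, d}
  B6: | IN={b, c, d} | OUT={b, c, d, e}
  B7: | IN={b, c, d, e} | OUT={b, c, d}
  B8: | IN={b} | OUT={}

B8 is the boundary node: OUT[B8] = {}
Applying B8's transfer function to that OUT value gives IN[B8] (row B8 above).

Answer: {b}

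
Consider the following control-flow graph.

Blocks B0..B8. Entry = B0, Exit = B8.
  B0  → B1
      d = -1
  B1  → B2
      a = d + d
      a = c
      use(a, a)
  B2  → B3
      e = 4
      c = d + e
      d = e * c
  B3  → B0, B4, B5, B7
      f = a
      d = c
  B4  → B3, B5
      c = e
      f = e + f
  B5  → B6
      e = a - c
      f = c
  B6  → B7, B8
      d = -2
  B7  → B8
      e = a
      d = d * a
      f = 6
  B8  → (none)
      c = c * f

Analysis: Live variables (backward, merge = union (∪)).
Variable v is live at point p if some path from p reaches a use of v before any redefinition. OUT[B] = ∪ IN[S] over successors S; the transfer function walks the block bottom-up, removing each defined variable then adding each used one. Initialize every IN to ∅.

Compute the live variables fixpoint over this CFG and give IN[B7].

Answer: {a, c, d}

Working:
Converged values:
  B0:  IN={c}  OUT={c, d}
  B1:  IN={c, d}  OUT={a, d}
  B2:  IN={a, d}  OUT={a, c, e}
  B3:  IN={a, c, e}  OUT={a, c, d, e, f}
  B4:  IN={a, e, f}  OUT={a, c, e}
  B5:  IN={a, c}  OUT={a, c, f}
  B6:  IN={a, c, f}  OUT={a, c, d, f}
  B7:  IN={a, c, d}  OUT={c, f}
  B8:  IN={c, f}  OUT={}

Merge at B7: OUT[B7] = IN[B8] = {c, f}
Applying B7's transfer function to that OUT value gives IN[B7] (row B7 above).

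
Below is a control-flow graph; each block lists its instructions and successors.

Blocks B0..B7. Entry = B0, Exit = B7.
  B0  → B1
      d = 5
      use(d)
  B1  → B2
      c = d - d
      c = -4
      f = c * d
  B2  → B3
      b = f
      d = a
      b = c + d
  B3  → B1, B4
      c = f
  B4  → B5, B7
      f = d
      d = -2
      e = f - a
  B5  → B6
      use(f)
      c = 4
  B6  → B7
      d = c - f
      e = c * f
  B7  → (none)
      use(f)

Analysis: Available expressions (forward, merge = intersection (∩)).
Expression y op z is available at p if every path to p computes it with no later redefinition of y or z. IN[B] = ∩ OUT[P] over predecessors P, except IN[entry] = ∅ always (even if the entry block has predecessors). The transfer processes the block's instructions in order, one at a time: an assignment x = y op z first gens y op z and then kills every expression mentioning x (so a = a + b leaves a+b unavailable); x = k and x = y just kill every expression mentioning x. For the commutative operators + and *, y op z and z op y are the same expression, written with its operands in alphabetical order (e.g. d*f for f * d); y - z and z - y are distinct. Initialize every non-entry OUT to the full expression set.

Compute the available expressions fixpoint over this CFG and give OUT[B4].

Fixpoint table:
  B0:  IN={}  OUT={}
  B1:  IN={}  OUT={c*d, d-d}
  B2:  IN={c*d, d-d}  OUT={c+d}
  B3:  IN={c+d}  OUT={}
  B4:  IN={}  OUT={f-a}
  B5:  IN={f-a}  OUT={f-a}
  B6:  IN={f-a}  OUT={c*f, c-f, f-a}
  B7:  IN={f-a}  OUT={f-a}

Merge at B4: IN[B4] = OUT[B3] = {}
Applying B4's transfer function to that IN value gives OUT[B4] (row B4 above).

Answer: {f-a}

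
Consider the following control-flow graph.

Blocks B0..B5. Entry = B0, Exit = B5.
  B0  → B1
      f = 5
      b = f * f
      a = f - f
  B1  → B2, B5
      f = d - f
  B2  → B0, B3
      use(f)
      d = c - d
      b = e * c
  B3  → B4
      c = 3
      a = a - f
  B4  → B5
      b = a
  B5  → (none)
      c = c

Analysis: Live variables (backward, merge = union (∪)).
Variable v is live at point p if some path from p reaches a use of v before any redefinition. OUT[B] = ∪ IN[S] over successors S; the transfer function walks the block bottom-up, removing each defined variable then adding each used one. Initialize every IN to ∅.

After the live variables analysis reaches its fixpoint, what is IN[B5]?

Fixpoint table:
  B0:  IN={c, d, e}  OUT={a, c, d, e, f}
  B1:  IN={a, c, d, e, f}  OUT={a, c, d, e, f}
  B2:  IN={a, c, d, e, f}  OUT={a, c, d, e, f}
  B3:  IN={a, f}  OUT={a, c}
  B4:  IN={a, c}  OUT={c}
  B5:  IN={c}  OUT={}

B5 is the boundary node: OUT[B5] = {}
Applying B5's transfer function to that OUT value gives IN[B5] (row B5 above).

Answer: {c}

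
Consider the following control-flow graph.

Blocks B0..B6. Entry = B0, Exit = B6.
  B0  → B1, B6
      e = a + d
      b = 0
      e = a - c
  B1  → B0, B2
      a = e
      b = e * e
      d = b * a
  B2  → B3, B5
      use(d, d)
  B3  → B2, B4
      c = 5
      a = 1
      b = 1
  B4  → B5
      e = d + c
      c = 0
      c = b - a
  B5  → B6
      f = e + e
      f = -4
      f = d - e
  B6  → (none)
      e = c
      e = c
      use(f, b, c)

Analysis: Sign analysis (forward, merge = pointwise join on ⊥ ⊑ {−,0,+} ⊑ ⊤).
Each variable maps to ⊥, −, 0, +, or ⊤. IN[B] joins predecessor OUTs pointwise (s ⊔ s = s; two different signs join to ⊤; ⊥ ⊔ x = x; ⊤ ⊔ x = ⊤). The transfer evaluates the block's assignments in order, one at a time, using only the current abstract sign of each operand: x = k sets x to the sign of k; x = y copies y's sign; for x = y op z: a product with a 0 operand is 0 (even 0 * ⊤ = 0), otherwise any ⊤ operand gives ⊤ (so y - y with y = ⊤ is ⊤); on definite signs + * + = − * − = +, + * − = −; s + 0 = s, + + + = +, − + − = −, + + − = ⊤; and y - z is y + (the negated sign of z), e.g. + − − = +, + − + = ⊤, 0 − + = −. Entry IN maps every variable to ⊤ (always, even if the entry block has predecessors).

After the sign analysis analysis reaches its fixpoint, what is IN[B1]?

Answer: {a: ⊤, b: 0, c: ⊤, d: ⊤, e: ⊤, f: ⊤}

Trace:
Converged values:
  B0:  IN=(all ⊤)  OUT={b:0; rest ⊤}
  B1:  IN={b:0; rest ⊤}  OUT=(all ⊤)
  B2:  IN=(all ⊤)  OUT=(all ⊤)
  B3:  IN=(all ⊤)  OUT={a:+, b:+, c:+; rest ⊤}
  B4:  IN={a:+, b:+, c:+; rest ⊤}  OUT={a:+, b:+; rest ⊤}
  B5:  IN=(all ⊤)  OUT=(all ⊤)
  B6:  IN=(all ⊤)  OUT=(all ⊤)

Merge at B1: IN[B1] = OUT[B0] = {a: ⊤, b: 0, c: ⊤, d: ⊤, e: ⊤, f: ⊤}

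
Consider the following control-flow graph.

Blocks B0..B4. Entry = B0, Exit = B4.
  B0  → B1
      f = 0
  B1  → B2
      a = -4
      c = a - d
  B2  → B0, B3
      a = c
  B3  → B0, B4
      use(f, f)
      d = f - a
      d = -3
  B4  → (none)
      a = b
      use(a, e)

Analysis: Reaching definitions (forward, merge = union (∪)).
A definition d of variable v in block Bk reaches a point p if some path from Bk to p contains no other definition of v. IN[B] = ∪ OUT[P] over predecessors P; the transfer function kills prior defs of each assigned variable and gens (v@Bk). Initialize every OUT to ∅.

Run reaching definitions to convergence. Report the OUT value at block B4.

Answer: {a@B4, c@B1, d@B3, f@B0}

Trace:
Converged values:
  B0:   IN={a@B2, c@B1, d@B3, f@B0}   OUT={a@B2, c@B1, d@B3, f@B0}
  B1:   IN={a@B2, c@B1, d@B3, f@B0}   OUT={a@B1, c@B1, d@B3, f@B0}
  B2:   IN={a@B1, c@B1, d@B3, f@B0}   OUT={a@B2, c@B1, d@B3, f@B0}
  B3:   IN={a@B2, c@B1, d@B3, f@B0}   OUT={a@B2, c@B1, d@B3, f@B0}
  B4:   IN={a@B2, c@B1, d@B3, f@B0}   OUT={a@B4, c@B1, d@B3, f@B0}

Merge at B4: IN[B4] = OUT[B3] = {a@B2, c@B1, d@B3, f@B0}
Applying B4's transfer function to that IN value gives OUT[B4] (row B4 above).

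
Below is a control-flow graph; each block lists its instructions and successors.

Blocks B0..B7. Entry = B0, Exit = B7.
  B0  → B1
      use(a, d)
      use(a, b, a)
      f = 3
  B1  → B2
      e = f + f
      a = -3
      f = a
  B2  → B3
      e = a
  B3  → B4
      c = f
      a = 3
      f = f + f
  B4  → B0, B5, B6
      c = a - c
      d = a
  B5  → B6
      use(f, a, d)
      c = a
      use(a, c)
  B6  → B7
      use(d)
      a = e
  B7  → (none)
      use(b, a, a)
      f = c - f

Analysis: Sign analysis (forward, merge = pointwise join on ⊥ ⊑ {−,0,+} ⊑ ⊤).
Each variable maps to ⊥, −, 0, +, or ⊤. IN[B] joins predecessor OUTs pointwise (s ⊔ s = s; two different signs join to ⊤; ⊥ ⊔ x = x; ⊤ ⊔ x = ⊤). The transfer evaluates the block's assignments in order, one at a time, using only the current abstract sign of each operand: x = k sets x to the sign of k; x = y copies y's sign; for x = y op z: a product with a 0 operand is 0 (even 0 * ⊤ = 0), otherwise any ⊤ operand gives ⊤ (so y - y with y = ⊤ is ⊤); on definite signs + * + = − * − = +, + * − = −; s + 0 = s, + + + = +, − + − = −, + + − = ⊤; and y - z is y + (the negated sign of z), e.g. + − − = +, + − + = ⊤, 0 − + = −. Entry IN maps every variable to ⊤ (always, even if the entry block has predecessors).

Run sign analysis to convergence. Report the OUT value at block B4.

Answer: {a: +, b: ⊤, c: +, d: +, e: -, f: -}

Working:
Per-block solution:
  B0: | IN=(all ⊤) | OUT={f:+; rest ⊤}
  B1: | IN={f:+; rest ⊤} | OUT={a:-, e:+, f:-; rest ⊤}
  B2: | IN={a:-, e:+, f:-; rest ⊤} | OUT={a:-, e:-, f:-; rest ⊤}
  B3: | IN={a:-, e:-, f:-; rest ⊤} | OUT={a:+, c:-, e:-, f:-; rest ⊤}
  B4: | IN={a:+, c:-, e:-, f:-; rest ⊤} | OUT={a:+, c:+, d:+, e:-, f:-; rest ⊤}
  B5: | IN={a:+, c:+, d:+, e:-, f:-; rest ⊤} | OUT={a:+, c:+, d:+, e:-, f:-; rest ⊤}
  B6: | IN={a:+, c:+, d:+, e:-, f:-; rest ⊤} | OUT={a:-, c:+, d:+, e:-, f:-; rest ⊤}
  B7: | IN={a:-, c:+, d:+, e:-, f:-; rest ⊤} | OUT={a:-, c:+, d:+, e:-, f:+; rest ⊤}

Merge at B4: IN[B4] = OUT[B3] = {a: +, b: ⊤, c: -, d: ⊤, e: -, f: -}
Applying B4's transfer function to that IN value gives OUT[B4] (row B4 above).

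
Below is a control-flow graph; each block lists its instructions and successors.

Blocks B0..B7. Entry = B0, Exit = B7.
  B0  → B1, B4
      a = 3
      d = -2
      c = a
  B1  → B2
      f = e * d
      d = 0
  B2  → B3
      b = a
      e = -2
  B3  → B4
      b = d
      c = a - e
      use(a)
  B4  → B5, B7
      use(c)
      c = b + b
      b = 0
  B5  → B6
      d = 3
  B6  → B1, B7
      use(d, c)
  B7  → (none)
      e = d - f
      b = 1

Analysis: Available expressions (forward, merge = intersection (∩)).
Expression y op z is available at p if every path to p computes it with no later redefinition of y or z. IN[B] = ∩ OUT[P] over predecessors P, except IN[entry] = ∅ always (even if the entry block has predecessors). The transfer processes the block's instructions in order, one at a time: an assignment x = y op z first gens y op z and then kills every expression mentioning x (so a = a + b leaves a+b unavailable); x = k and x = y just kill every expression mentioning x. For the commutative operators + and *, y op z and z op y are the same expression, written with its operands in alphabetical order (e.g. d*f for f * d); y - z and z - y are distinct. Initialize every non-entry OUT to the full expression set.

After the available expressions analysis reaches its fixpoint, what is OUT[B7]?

Per-block solution:
  B0:  IN={}  OUT={}
  B1:  IN={}  OUT={}
  B2:  IN={}  OUT={}
  B3:  IN={}  OUT={a-e}
  B4:  IN={}  OUT={}
  B5:  IN={}  OUT={}
  B6:  IN={}  OUT={}
  B7:  IN={}  OUT={d-f}

Merge at B7: IN[B7] = OUT[B4] ∩ OUT[B6] = {}
Applying B7's transfer function to that IN value gives OUT[B7] (row B7 above).

Answer: {d-f}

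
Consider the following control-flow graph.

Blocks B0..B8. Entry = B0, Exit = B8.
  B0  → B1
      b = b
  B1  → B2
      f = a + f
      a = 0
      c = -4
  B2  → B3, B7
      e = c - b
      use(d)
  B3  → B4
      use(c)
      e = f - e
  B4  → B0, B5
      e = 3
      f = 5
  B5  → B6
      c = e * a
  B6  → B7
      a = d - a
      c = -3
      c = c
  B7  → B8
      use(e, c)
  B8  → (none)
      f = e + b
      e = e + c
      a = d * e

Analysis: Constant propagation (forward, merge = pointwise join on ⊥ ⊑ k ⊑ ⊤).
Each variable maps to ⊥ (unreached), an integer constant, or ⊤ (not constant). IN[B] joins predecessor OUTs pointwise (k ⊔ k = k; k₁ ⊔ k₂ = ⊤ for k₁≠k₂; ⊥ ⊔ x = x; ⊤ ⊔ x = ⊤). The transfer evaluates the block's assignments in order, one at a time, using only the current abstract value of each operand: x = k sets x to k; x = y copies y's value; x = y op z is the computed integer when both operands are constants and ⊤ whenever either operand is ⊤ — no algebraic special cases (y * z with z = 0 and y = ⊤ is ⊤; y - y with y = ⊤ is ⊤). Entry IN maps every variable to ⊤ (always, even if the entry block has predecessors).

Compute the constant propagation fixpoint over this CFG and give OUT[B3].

Answer: {a: 0, b: ⊤, c: -4, d: ⊤, e: ⊤, f: ⊤}

Derivation:
Per-block solution:
  B0:  IN=(all ⊤)  OUT=(all ⊤)
  B1:  IN=(all ⊤)  OUT={a:0, c:-4; rest ⊤}
  B2:  IN={a:0, c:-4; rest ⊤}  OUT={a:0, c:-4; rest ⊤}
  B3:  IN={a:0, c:-4; rest ⊤}  OUT={a:0, c:-4; rest ⊤}
  B4:  IN={a:0, c:-4; rest ⊤}  OUT={a:0, c:-4, e:3, f:5; rest ⊤}
  B5:  IN={a:0, c:-4, e:3, f:5; rest ⊤}  OUT={a:0, c:0, e:3, f:5; rest ⊤}
  B6:  IN={a:0, c:0, e:3, f:5; rest ⊤}  OUT={c:-3, e:3, f:5; rest ⊤}
  B7:  IN=(all ⊤)  OUT=(all ⊤)
  B8:  IN=(all ⊤)  OUT=(all ⊤)

Merge at B3: IN[B3] = OUT[B2] = {a: 0, b: ⊤, c: -4, d: ⊤, e: ⊤, f: ⊤}
Applying B3's transfer function to that IN value gives OUT[B3] (row B3 above).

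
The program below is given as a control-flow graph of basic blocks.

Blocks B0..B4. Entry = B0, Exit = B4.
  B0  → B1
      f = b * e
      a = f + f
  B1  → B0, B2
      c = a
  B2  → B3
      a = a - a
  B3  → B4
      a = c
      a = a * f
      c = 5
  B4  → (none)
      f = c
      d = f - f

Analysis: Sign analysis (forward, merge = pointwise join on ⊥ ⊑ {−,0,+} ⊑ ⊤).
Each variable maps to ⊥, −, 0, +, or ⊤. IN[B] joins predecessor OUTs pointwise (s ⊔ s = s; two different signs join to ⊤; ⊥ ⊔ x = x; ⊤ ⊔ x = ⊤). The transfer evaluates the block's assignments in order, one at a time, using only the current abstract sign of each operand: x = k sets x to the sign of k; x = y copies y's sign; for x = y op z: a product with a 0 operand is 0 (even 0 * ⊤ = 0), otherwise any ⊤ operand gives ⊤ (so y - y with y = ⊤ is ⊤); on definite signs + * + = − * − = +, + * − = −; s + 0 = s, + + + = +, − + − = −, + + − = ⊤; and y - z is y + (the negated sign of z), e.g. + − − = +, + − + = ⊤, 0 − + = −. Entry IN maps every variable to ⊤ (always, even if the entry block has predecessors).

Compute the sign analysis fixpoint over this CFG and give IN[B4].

Answer: {a: ⊤, b: ⊤, c: +, d: ⊤, e: ⊤, f: ⊤}

Derivation:
Fixpoint table:
  B0:  IN=(all ⊤)  OUT=(all ⊤)
  B1:  IN=(all ⊤)  OUT=(all ⊤)
  B2:  IN=(all ⊤)  OUT=(all ⊤)
  B3:  IN=(all ⊤)  OUT={c:+; rest ⊤}
  B4:  IN={c:+; rest ⊤}  OUT={c:+, f:+; rest ⊤}

Merge at B4: IN[B4] = OUT[B3] = {a: ⊤, b: ⊤, c: +, d: ⊤, e: ⊤, f: ⊤}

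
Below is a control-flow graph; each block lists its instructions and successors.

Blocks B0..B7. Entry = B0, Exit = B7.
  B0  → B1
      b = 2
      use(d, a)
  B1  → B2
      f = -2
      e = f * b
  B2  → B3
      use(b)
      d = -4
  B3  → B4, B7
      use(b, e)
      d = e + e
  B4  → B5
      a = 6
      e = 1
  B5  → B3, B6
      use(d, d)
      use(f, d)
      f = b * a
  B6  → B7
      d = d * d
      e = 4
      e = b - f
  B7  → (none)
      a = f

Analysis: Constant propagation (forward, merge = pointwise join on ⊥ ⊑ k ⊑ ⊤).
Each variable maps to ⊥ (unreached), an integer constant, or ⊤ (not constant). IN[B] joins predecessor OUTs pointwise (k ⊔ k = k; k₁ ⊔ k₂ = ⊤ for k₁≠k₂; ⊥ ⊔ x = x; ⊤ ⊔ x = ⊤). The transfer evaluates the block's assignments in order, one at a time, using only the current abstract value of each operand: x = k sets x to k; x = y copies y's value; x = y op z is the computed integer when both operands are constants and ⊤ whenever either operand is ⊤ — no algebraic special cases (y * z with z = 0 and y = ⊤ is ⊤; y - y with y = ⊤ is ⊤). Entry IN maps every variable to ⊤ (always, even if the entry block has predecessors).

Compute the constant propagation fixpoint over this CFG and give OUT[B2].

Converged values:
  B0:   IN=(all ⊤)   OUT={b:2; rest ⊤}
  B1:   IN={b:2; rest ⊤}   OUT={b:2, e:-4, f:-2; rest ⊤}
  B2:   IN={b:2, e:-4, f:-2; rest ⊤}   OUT={b:2, d:-4, e:-4, f:-2; rest ⊤}
  B3:   IN={b:2; rest ⊤}   OUT={b:2; rest ⊤}
  B4:   IN={b:2; rest ⊤}   OUT={a:6, b:2, e:1; rest ⊤}
  B5:   IN={a:6, b:2, e:1; rest ⊤}   OUT={a:6, b:2, e:1, f:12; rest ⊤}
  B6:   IN={a:6, b:2, e:1, f:12; rest ⊤}   OUT={a:6, b:2, e:-10, f:12; rest ⊤}
  B7:   IN={b:2; rest ⊤}   OUT={b:2; rest ⊤}

Merge at B2: IN[B2] = OUT[B1] = {a: ⊤, b: 2, c: ⊤, d: ⊤, e: -4, f: -2}
Applying B2's transfer function to that IN value gives OUT[B2] (row B2 above).

Answer: {a: ⊤, b: 2, c: ⊤, d: -4, e: -4, f: -2}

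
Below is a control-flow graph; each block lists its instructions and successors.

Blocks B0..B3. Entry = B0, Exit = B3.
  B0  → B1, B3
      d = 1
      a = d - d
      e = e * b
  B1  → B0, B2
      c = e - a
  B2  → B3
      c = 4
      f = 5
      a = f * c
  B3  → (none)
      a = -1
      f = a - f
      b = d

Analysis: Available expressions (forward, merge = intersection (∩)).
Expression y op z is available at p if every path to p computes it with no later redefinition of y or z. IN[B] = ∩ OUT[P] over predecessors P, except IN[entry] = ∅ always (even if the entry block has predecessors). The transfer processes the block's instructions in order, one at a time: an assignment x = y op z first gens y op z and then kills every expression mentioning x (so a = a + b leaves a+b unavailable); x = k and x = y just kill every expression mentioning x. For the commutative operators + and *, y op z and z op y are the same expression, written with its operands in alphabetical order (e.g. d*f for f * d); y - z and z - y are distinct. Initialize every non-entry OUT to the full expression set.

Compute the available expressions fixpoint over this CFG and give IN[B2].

Answer: {d-d, e-a}

Working:
Per-block solution:
  B0:  IN={}  OUT={d-d}
  B1:  IN={d-d}  OUT={d-d, e-a}
  B2:  IN={d-d, e-a}  OUT={c*f, d-d}
  B3:  IN={d-d}  OUT={d-d}

Merge at B2: IN[B2] = OUT[B1] = {d-d, e-a}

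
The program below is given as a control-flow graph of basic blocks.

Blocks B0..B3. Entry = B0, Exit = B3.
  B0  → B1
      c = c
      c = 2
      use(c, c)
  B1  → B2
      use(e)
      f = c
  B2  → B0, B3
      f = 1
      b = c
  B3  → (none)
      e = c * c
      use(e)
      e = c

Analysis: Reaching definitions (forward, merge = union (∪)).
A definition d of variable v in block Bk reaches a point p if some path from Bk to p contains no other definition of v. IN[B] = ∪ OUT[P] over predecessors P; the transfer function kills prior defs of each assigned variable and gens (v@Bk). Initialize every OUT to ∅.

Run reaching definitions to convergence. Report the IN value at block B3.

Answer: {b@B2, c@B0, f@B2}

Working:
Converged values:
  B0:  IN={b@B2, c@B0, f@B2}  OUT={b@B2, c@B0, f@B2}
  B1:  IN={b@B2, c@B0, f@B2}  OUT={b@B2, c@B0, f@B1}
  B2:  IN={b@B2, c@B0, f@B1}  OUT={b@B2, c@B0, f@B2}
  B3:  IN={b@B2, c@B0, f@B2}  OUT={b@B2, c@B0, e@B3, f@B2}

Merge at B3: IN[B3] = OUT[B2] = {b@B2, c@B0, f@B2}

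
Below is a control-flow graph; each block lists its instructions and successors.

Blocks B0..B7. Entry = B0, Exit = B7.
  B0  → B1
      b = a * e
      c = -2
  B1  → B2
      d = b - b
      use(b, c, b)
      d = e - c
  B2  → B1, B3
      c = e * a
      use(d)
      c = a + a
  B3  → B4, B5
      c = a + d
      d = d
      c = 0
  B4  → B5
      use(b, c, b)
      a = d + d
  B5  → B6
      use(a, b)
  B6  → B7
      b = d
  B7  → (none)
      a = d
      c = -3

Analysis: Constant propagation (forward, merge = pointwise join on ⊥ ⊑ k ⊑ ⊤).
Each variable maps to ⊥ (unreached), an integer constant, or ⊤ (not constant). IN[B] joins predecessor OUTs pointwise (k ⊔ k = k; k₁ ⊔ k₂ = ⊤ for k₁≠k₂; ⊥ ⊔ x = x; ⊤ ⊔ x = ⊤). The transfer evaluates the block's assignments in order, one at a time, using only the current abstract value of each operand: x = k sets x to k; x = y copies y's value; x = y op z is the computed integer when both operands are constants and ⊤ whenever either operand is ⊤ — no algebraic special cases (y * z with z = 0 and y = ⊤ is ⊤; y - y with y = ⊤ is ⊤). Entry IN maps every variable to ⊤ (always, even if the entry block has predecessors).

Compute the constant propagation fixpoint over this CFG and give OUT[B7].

Answer: {a: ⊤, b: ⊤, c: -3, d: ⊤, e: ⊤, f: ⊤}

Trace:
Fixpoint table:
  B0:  IN=(all ⊤)  OUT={c:-2; rest ⊤}
  B1:  IN=(all ⊤)  OUT=(all ⊤)
  B2:  IN=(all ⊤)  OUT=(all ⊤)
  B3:  IN=(all ⊤)  OUT={c:0; rest ⊤}
  B4:  IN={c:0; rest ⊤}  OUT={c:0; rest ⊤}
  B5:  IN={c:0; rest ⊤}  OUT={c:0; rest ⊤}
  B6:  IN={c:0; rest ⊤}  OUT={c:0; rest ⊤}
  B7:  IN={c:0; rest ⊤}  OUT={c:-3; rest ⊤}

Merge at B7: IN[B7] = OUT[B6] = {a: ⊤, b: ⊤, c: 0, d: ⊤, e: ⊤, f: ⊤}
Applying B7's transfer function to that IN value gives OUT[B7] (row B7 above).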